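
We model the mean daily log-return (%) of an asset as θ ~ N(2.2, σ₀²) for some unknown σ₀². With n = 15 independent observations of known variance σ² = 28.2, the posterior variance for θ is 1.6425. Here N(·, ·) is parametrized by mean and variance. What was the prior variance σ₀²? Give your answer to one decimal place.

For the Normal–Normal model with known σ², precisions add: τ_n = τ₀ + n/σ².
So 1/σ₀² = 1/1.6425 − 15/28.2 = 0.608828 − 0.531915 = 0.076913.
Hence σ₀² = 1/0.076913 ≈ 13.0.

σ₀² = 13.0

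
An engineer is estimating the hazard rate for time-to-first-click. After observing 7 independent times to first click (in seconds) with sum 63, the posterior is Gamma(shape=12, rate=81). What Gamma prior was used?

For an exponential likelihood with a Gamma(α, β) prior on the rate, n observations with total T give posterior Gamma(α+n, β+T).
So α = 12 − 7 = 5 and β = 81 − 63 = 18.

Gamma(shape=5, rate=18)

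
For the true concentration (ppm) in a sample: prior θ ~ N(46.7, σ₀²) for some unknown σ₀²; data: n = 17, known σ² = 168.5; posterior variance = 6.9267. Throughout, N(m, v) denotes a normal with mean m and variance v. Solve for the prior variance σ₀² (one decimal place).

σ₀² = 23.0

Posterior precision equals prior precision plus data precision: 1/σ_n² = 1/σ₀² + n/σ².
So 1/σ₀² = 1/6.9267 − 17/168.5 = 0.144369 − 0.100890 = 0.043479.
Hence σ₀² = 1/0.043479 ≈ 23.0.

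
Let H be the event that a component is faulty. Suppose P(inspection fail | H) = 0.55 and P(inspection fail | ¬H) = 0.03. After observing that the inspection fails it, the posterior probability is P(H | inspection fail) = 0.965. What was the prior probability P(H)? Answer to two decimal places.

In odds form, posterior odds = prior odds × likelihood ratio, so prior odds = posterior odds ÷ LR.
Posterior odds = 0.965/(1−0.965) = 27.5714. LR = 0.55/0.03 = 18.3333.
Prior odds = 27.5714/18.3333 = 1.5039, so P(H) = 1.5039/(1+1.5039) ≈ 0.60.

P(H) = 0.60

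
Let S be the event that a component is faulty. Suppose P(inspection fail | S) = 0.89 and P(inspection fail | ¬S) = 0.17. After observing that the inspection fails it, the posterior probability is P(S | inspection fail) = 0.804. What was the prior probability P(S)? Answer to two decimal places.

P(S) = 0.44

Bayes' rule in odds form gives O(S|E) = O(S)·[P(E|S)/P(E|¬S)], hence O(S) = O(S|E)/LR.
Posterior odds = 0.804/(1−0.804) = 4.1020. LR = 0.89/0.17 = 5.2353.
Prior odds = 4.1020/5.2353 = 0.7835, so P(S) = 0.7835/(1+0.7835) ≈ 0.44.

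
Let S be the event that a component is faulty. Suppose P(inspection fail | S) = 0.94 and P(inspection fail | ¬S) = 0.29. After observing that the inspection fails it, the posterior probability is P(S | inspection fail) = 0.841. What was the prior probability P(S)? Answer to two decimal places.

In odds form, posterior odds = prior odds × likelihood ratio, so prior odds = posterior odds ÷ LR.
Posterior odds = 0.841/(1−0.841) = 5.2893. LR = 0.94/0.29 = 3.2414.
Prior odds = 5.2893/3.2414 = 1.6318, so P(S) = 1.6318/(1+1.6318) ≈ 0.62.

P(S) = 0.62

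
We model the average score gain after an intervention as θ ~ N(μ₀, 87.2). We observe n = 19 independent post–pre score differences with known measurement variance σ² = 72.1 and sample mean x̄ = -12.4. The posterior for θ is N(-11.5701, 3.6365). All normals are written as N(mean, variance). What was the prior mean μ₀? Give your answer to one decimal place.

μ₀ = 7.5

The posterior mean is a precision-weighted average: μ_n = (τ₀μ₀ + τ_data·x̄)/(τ₀+τ_data), with τ₀=1/σ₀² and τ_data=n/σ².
Here τ₀ = 1/87.2 = 0.011468 and τ_data = 19/72.1 = 0.263523, so τ_n = 0.274991.
Rearranging for μ₀: μ₀ = (μ_n·τ_n − τ_data·x̄)/τ₀ = (-11.5701·0.274991 − 0.263523·-12.4) / 0.011468 = 0.086012/0.011468 ≈ 7.5.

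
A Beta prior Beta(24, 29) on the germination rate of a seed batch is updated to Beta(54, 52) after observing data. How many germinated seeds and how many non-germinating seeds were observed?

A Beta(a, b) prior with s successes and f failures in binomial data gives a Beta(a+s, b+f) posterior.
Match parameters: s=54−24=30, f=52−29=23.

30 germinated seeds and 23 non-germinating seeds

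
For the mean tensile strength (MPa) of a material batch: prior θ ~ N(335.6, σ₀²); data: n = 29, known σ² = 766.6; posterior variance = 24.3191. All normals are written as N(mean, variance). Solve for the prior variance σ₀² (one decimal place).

σ₀² = 303.9

For the Normal–Normal model with known σ², precisions add: τ_n = τ₀ + n/σ².
So 1/σ₀² = 1/24.3191 − 29/766.6 = 0.041120 − 0.037829 = 0.003291.
Hence σ₀² = 1/0.003291 ≈ 303.9.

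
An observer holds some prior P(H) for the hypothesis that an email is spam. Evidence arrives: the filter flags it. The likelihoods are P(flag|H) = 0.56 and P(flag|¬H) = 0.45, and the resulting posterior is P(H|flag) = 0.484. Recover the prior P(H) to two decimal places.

P(H) = 0.43

Bayes' rule in odds form gives O(H|E) = O(H)·[P(E|H)/P(E|¬H)], hence O(H) = O(H|E)/LR.
Posterior odds = 0.484/(1−0.484) = 0.9380. LR = 0.56/0.45 = 1.2444.
Prior odds = 0.9380/1.2444 = 0.7538, so P(H) = 0.7538/(1+0.7538) ≈ 0.43.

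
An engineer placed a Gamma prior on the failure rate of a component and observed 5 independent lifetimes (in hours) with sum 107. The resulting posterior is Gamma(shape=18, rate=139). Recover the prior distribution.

Gamma(shape=13, rate=32)

Gamma–exponential conjugacy: posterior shape = α + n, posterior rate = β + Σtᵢ.
So α = 18 − 5 = 13 and β = 139 − 107 = 32.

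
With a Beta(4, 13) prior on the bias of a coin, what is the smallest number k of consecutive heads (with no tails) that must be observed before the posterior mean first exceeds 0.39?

k = 5

After k heads and 0 tails the posterior is Beta(4+k, 13), with mean (4+k)/(4+13+k).
Set (4+k)/(17+k) > 0.39 and solve: k > (0.39·17 − 4)/(1 − 0.39) = 4.311.
The smallest integer exceeding 4.311 is 5.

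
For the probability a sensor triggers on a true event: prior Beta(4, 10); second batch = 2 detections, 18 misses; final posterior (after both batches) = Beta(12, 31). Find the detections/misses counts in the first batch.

6 detections and 3 misses

Because Beta–binomial updating is additive in the counts, the combined data contributed (α_post−α_prior, β_post−β_prior) successes and failures.
Total across both batches: 12−4=8 detections, 31−10=21 misses.
Subtract the second batch: 8−2=6 detections and 21−18=3 misses.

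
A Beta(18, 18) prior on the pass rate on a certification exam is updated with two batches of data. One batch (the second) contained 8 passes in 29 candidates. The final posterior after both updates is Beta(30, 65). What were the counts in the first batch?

4 passes and 26 failures

Because Beta–binomial updating is additive in the counts, the combined data contributed (α_post−α_prior, β_post−β_prior) successes and failures.
Total across both batches: 30−18=12 passes, 65−18=47 failures.
Subtract the second batch: 12−8=4 passes and 47−21=26 failures.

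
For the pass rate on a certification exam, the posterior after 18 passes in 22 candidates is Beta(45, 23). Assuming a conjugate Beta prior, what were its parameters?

Beta(27, 19)

Under Beta–binomial conjugacy the posterior parameters are (a+s, b+f).
Subtract the data counts: 45−18=27, 23−4=19.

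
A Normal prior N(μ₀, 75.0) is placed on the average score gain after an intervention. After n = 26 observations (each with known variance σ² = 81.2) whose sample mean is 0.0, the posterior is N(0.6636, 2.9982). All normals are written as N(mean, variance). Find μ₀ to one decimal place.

The posterior mean is a precision-weighted average: μ_n = (τ₀μ₀ + τ_data·x̄)/(τ₀+τ_data), with τ₀=1/σ₀² and τ_data=n/σ².
Here τ₀ = 1/75.0 = 0.013333 and τ_data = 26/81.2 = 0.320197, so τ_n = 0.333530.
Rearranging for μ₀: μ₀ = (μ_n·τ_n − τ_data·x̄)/τ₀ = (0.6636·0.333530 − 0.320197·0.0) / 0.013333 = 0.221331/0.013333 ≈ 16.6.

μ₀ = 16.6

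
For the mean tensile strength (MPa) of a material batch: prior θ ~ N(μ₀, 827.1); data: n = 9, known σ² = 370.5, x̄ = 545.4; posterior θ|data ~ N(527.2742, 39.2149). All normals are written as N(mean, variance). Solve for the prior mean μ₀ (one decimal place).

With known observation variance, the Normal–Normal posterior has precision τ_n = τ₀ + n/σ² and mean μ_n = (τ₀μ₀ + (n/σ²)x̄)/τ_n.
Here τ₀ = 1/827.1 = 0.001209 and τ_data = 9/370.5 = 0.024291, so τ_n = 0.025500.
Rearranging for μ₀: μ₀ = (μ_n·τ_n − τ_data·x̄)/τ₀ = (527.2742·0.025500 − 0.024291·545.4) / 0.001209 = 0.197181/0.001209 ≈ 163.1.

μ₀ = 163.1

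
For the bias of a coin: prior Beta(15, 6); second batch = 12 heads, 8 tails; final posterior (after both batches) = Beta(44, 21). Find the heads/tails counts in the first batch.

17 heads and 7 tails

Because Beta–binomial updating is additive in the counts, the combined data contributed (α_post−α_prior, β_post−β_prior) successes and failures.
Total across both batches: 44−15=29 heads, 21−6=15 tails.
Subtract the second batch: 29−12=17 heads and 15−8=7 tails.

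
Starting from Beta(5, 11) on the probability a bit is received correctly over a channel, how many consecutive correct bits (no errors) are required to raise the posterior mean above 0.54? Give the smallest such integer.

k = 8

After k correct bits and 0 errors the posterior is Beta(5+k, 11), with mean (5+k)/(5+11+k).
Set (5+k)/(16+k) > 0.54 and solve: k > (0.54·16 − 5)/(1 − 0.54) = 7.913.
The smallest integer exceeding 7.913 is 8.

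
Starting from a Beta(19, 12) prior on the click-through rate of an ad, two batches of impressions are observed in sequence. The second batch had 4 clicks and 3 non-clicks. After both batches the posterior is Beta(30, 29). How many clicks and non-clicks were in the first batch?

Sequential conjugate updates are equivalent to a single update on the pooled data, so total successes = posterior α − prior α and total failures = posterior β − prior β.
Total across both batches: 30−19=11 clicks, 29−12=17 non-clicks.
Subtract the second batch: 11−4=7 clicks and 17−3=14 non-clicks.

7 clicks and 14 non-clicks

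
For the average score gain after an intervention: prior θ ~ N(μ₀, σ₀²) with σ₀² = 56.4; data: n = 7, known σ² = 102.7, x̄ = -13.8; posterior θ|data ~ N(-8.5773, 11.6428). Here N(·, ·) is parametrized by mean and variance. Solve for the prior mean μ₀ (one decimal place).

With known observation variance, the Normal–Normal posterior has precision τ_n = τ₀ + n/σ² and mean μ_n = (τ₀μ₀ + (n/σ²)x̄)/τ_n.
Here τ₀ = 1/56.4 = 0.017730 and τ_data = 7/102.7 = 0.068160, so τ_n = 0.085890.
Rearranging for μ₀: μ₀ = (μ_n·τ_n − τ_data·x̄)/τ₀ = (-8.5773·0.085890 − 0.068160·-13.8) / 0.017730 = 0.203904/0.017730 ≈ 11.5.

μ₀ = 11.5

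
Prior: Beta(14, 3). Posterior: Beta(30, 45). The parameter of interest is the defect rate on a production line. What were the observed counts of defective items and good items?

16 defective items and 42 good items

Beta is conjugate to the binomial likelihood: posterior = Beta(α+s, β+f).
So s = 30 − 14 = 16 and f = 45 − 3 = 42.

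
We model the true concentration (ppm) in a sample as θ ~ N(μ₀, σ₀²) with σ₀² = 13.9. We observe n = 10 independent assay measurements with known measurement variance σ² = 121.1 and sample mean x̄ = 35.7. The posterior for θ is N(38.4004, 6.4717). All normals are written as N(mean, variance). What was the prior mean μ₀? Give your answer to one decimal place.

μ₀ = 41.5

The posterior mean is a precision-weighted average: μ_n = (τ₀μ₀ + τ_data·x̄)/(τ₀+τ_data), with τ₀=1/σ₀² and τ_data=n/σ².
Here τ₀ = 1/13.9 = 0.071942 and τ_data = 10/121.1 = 0.082576, so τ_n = 0.154518.
Rearranging for μ₀: μ₀ = (μ_n·τ_n − τ_data·x̄)/τ₀ = (38.4004·0.154518 − 0.082576·35.7) / 0.071942 = 2.985590/0.071942 ≈ 41.5.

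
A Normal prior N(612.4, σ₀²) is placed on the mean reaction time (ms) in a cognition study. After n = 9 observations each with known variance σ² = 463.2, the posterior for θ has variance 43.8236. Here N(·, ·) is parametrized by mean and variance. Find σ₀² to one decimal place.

σ₀² = 295.1

Posterior precision equals prior precision plus data precision: 1/σ_n² = 1/σ₀² + n/σ².
So 1/σ₀² = 1/43.8236 − 9/463.2 = 0.022819 − 0.019430 = 0.003389.
Hence σ₀² = 1/0.003389 ≈ 295.1.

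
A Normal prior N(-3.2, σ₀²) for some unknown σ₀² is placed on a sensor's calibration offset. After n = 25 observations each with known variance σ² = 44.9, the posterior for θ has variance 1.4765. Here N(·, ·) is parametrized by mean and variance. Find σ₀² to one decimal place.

Posterior precision equals prior precision plus data precision: 1/σ_n² = 1/σ₀² + n/σ².
So 1/σ₀² = 1/1.4765 − 25/44.9 = 0.677277 − 0.556793 = 0.120484.
Hence σ₀² = 1/0.120484 ≈ 8.3.

σ₀² = 8.3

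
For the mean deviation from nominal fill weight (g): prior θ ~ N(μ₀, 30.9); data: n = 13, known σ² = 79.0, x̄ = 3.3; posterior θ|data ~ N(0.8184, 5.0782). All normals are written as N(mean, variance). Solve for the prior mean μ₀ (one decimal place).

With known observation variance, the Normal–Normal posterior has precision τ_n = τ₀ + n/σ² and mean μ_n = (τ₀μ₀ + (n/σ²)x̄)/τ_n.
Here τ₀ = 1/30.9 = 0.032362 and τ_data = 13/79.0 = 0.164557, so τ_n = 0.196919.
Rearranging for μ₀: μ₀ = (μ_n·τ_n − τ_data·x̄)/τ₀ = (0.8184·0.196919 − 0.164557·3.3) / 0.032362 = -0.381880/0.032362 ≈ -11.8.

μ₀ = -11.8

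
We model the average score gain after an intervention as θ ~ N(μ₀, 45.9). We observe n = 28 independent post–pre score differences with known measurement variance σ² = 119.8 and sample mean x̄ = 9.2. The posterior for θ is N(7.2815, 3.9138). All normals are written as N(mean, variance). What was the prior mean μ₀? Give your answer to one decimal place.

μ₀ = -13.3

With known observation variance, the Normal–Normal posterior has precision τ_n = τ₀ + n/σ² and mean μ_n = (τ₀μ₀ + (n/σ²)x̄)/τ_n.
Here τ₀ = 1/45.9 = 0.021786 and τ_data = 28/119.8 = 0.233723, so τ_n = 0.255509.
Rearranging for μ₀: μ₀ = (μ_n·τ_n − τ_data·x̄)/τ₀ = (7.2815·0.255509 − 0.233723·9.2) / 0.021786 = -0.289763/0.021786 ≈ -13.3.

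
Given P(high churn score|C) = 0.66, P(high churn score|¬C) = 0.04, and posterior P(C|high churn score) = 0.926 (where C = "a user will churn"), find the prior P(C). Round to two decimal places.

Bayes' rule in odds form gives O(C|E) = O(C)·[P(E|C)/P(E|¬C)], hence O(C) = O(C|E)/LR.
Posterior odds = 0.926/(1−0.926) = 12.5135. LR = 0.66/0.04 = 16.5000.
Prior odds = 12.5135/16.5000 = 0.7584, so P(C) = 0.7584/(1+0.7584) ≈ 0.43.

P(C) = 0.43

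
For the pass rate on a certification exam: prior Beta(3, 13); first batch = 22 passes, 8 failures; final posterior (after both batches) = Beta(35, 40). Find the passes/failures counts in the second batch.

Sequential conjugate updates are equivalent to a single update on the pooled data, so total successes = posterior α − prior α and total failures = posterior β − prior β.
Total across both batches: 35−3=32 passes, 40−13=27 failures.
Subtract the first batch: 32−22=10 passes and 27−8=19 failures.

10 passes and 19 failures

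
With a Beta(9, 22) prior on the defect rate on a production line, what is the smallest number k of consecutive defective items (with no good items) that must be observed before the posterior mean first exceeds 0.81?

After k defective items and 0 good items the posterior is Beta(9+k, 22), with mean (9+k)/(9+22+k).
Set (9+k)/(31+k) > 0.81 and solve: k > (0.81·31 − 9)/(1 − 0.81) = 84.789.
The smallest integer exceeding 84.789 is 85.

k = 85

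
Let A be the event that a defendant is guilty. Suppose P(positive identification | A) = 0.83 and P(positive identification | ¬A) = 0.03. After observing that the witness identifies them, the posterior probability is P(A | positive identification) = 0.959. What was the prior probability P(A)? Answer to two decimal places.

P(A) = 0.46

In odds form, posterior odds = prior odds × likelihood ratio, so prior odds = posterior odds ÷ LR.
Posterior odds = 0.959/(1−0.959) = 23.3902. LR = 0.83/0.03 = 27.6667.
Prior odds = 23.3902/27.6667 = 0.8454, so P(A) = 0.8454/(1+0.8454) ≈ 0.46.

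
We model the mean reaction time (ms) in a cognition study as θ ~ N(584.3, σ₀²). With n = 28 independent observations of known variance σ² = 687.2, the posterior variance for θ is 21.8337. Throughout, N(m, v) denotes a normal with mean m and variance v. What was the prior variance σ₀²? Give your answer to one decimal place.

Posterior precision equals prior precision plus data precision: 1/σ_n² = 1/σ₀² + n/σ².
So 1/σ₀² = 1/21.8337 − 28/687.2 = 0.045801 − 0.040745 = 0.005056.
Hence σ₀² = 1/0.005056 ≈ 197.8.

σ₀² = 197.8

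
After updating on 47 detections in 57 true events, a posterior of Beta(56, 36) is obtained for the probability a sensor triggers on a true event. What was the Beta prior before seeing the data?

Under Beta–binomial conjugacy the posterior parameters are (a+s, b+f).
Subtract the data counts: 56−47=9, 36−10=26.

Beta(9, 26)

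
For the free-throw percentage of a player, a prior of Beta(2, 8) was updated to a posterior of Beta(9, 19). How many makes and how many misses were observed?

Under Beta–binomial conjugacy the posterior parameters are (α+s, β+f).
Match parameters: s=9−2=7, f=19−8=11.

7 makes and 11 misses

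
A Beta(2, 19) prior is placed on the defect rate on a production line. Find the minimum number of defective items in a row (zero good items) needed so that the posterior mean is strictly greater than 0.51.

k = 18

After k defective items and 0 good items the posterior is Beta(2+k, 19), with mean (2+k)/(2+19+k).
Set (2+k)/(21+k) > 0.51 and solve: k > (0.51·21 − 2)/(1 − 0.51) = 17.776.
The smallest integer exceeding 17.776 is 18, and checking k=18: (20)/(39) = 0.5128 > 0.51.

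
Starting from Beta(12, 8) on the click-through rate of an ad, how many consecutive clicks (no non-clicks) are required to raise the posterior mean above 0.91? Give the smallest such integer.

k = 69

After k clicks and 0 non-clicks the posterior is Beta(12+k, 8), with mean (12+k)/(12+8+k).
Set (12+k)/(20+k) > 0.91 and solve: k > (0.91·20 − 12)/(1 − 0.91) = 68.889.
The smallest integer exceeding 68.889 is 69, and checking k=69: (81)/(89) = 0.9101 > 0.91.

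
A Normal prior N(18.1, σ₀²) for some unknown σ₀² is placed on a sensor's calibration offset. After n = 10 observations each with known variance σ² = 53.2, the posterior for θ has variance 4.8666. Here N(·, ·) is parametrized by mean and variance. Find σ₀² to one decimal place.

For the Normal–Normal model with known σ², precisions add: τ_n = τ₀ + n/σ².
So 1/σ₀² = 1/4.8666 − 10/53.2 = 0.205482 − 0.187970 = 0.017512.
Hence σ₀² = 1/0.017512 ≈ 57.1.

σ₀² = 57.1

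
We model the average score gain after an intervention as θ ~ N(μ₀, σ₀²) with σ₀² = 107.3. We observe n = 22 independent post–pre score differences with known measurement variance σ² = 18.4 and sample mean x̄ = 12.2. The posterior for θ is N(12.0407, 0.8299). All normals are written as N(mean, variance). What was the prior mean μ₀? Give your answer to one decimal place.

The posterior mean is a precision-weighted average: μ_n = (τ₀μ₀ + τ_data·x̄)/(τ₀+τ_data), with τ₀=1/σ₀² and τ_data=n/σ².
Here τ₀ = 1/107.3 = 0.009320 and τ_data = 22/18.4 = 1.195652, so τ_n = 1.204972.
Rearranging for μ₀: μ₀ = (μ_n·τ_n − τ_data·x̄)/τ₀ = (12.0407·1.204972 − 1.195652·12.2) / 0.009320 = -0.078248/0.009320 ≈ -8.4.

μ₀ = -8.4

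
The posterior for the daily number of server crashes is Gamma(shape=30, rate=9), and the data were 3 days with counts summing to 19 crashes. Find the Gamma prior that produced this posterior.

A Gamma(α, β) prior (rate parametrization) on a Poisson rate with n observations summing to S gives posterior Gamma(α+S, β+n).
So α = 30 − 19 = 11 and β = 9 − 3 = 6.

Gamma(shape=11, rate=6)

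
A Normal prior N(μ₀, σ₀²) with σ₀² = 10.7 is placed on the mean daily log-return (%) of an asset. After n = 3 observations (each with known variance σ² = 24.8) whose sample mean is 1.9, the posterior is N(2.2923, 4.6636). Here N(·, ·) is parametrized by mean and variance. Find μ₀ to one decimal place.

The posterior mean is a precision-weighted average: μ_n = (τ₀μ₀ + τ_data·x̄)/(τ₀+τ_data), with τ₀=1/σ₀² and τ_data=n/σ².
Here τ₀ = 1/10.7 = 0.093458 and τ_data = 3/24.8 = 0.120968, so τ_n = 0.214426.
Rearranging for μ₀: μ₀ = (μ_n·τ_n − τ_data·x̄)/τ₀ = (2.2923·0.214426 − 0.120968·1.9) / 0.093458 = 0.261690/0.093458 ≈ 2.8.

μ₀ = 2.8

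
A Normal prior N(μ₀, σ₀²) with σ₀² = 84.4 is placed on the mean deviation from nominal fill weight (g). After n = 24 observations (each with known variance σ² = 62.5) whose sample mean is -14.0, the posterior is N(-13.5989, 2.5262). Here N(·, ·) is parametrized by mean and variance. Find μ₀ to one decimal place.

The posterior mean is a precision-weighted average: μ_n = (τ₀μ₀ + τ_data·x̄)/(τ₀+τ_data), with τ₀=1/σ₀² and τ_data=n/σ².
Here τ₀ = 1/84.4 = 0.011848 and τ_data = 24/62.5 = 0.384000, so τ_n = 0.395848.
Rearranging for μ₀: μ₀ = (μ_n·τ_n − τ_data·x̄)/τ₀ = (-13.5989·0.395848 − 0.384000·-14.0) / 0.011848 = -0.007097/0.011848 ≈ -0.6.

μ₀ = -0.6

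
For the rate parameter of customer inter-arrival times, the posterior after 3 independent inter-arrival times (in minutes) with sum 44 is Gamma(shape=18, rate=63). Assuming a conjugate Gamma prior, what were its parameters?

Gamma(shape=15, rate=19)

Gamma–exponential conjugacy: posterior shape = α + n, posterior rate = β + Σtᵢ.
So α = 18 − 3 = 15 and β = 63 − 44 = 19.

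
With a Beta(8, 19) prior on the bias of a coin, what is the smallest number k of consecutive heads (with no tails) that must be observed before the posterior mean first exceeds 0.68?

After k heads and 0 tails the posterior is Beta(8+k, 19), with mean (8+k)/(8+19+k).
Set (8+k)/(27+k) > 0.68 and solve: k > (0.68·27 − 8)/(1 − 0.68) = 32.375.
The smallest integer exceeding 32.375 is 33.

k = 33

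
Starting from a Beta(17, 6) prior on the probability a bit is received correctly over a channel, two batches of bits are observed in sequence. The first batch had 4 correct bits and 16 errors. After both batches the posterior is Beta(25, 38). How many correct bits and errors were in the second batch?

Sequential conjugate updates are equivalent to a single update on the pooled data, so total successes = posterior α − prior α and total failures = posterior β − prior β.
Total across both batches: 25−17=8 correct bits, 38−6=32 errors.
Subtract the first batch: 8−4=4 correct bits and 32−16=16 errors.

4 correct bits and 16 errors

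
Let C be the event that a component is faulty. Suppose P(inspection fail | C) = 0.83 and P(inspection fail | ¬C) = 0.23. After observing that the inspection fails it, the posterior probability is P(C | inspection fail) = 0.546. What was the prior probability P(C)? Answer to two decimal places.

P(C) = 0.25

Bayes' rule in odds form gives O(C|E) = O(C)·[P(E|C)/P(E|¬C)], hence O(C) = O(C|E)/LR.
Posterior odds = 0.546/(1−0.546) = 1.2026. LR = 0.83/0.23 = 3.6087.
Prior odds = 1.2026/3.6087 = 0.3333, so P(C) = 0.3333/(1+0.3333) ≈ 0.25.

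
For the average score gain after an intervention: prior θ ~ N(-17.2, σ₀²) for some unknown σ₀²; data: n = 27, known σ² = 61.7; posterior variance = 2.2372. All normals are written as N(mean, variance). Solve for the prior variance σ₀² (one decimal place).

For the Normal–Normal model with known σ², precisions add: τ_n = τ₀ + n/σ².
So 1/σ₀² = 1/2.2372 − 27/61.7 = 0.446987 − 0.437601 = 0.009386.
Hence σ₀² = 1/0.009386 ≈ 106.5.

σ₀² = 106.5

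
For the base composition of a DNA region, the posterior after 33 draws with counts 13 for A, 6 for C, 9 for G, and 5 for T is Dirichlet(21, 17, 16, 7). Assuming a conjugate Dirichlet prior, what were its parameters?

Dirichlet(8, 11, 7, 2)

For a Dirichlet(α) prior with multinomial counts c, the posterior is Dirichlet(α + c) componentwise.
Subtract each count from the matching posterior parameter: 21−13=8, 17−6=11, 16−9=7, 7−5=2.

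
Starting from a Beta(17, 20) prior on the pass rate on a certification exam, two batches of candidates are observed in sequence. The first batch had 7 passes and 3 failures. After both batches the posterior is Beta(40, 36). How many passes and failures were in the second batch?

Sequential conjugate updates are equivalent to a single update on the pooled data, so total successes = posterior α − prior α and total failures = posterior β − prior β.
Total across both batches: 40−17=23 passes, 36−20=16 failures.
Subtract the first batch: 23−7=16 passes and 16−3=13 failures.

16 passes and 13 failures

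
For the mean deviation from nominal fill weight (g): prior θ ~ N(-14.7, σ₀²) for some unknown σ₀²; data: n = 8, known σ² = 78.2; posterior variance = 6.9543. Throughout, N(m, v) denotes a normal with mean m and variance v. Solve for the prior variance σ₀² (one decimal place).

Posterior precision equals prior precision plus data precision: 1/σ_n² = 1/σ₀² + n/σ².
So 1/σ₀² = 1/6.9543 − 8/78.2 = 0.143796 − 0.102302 = 0.041494.
Hence σ₀² = 1/0.041494 ≈ 24.1.

σ₀² = 24.1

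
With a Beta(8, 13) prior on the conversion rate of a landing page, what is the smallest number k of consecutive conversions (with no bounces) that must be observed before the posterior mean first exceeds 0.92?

After k conversions and 0 bounces the posterior is Beta(8+k, 13), with mean (8+k)/(8+13+k).
Set (8+k)/(21+k) > 0.92 and solve: k > (0.92·21 − 8)/(1 − 0.92) = 141.500.
The smallest integer exceeding 141.500 is 142, and checking k=142: (150)/(163) = 0.9202 > 0.92.

k = 142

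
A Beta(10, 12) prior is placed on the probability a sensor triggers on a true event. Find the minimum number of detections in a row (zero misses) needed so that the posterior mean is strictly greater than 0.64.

k = 12

After k detections and 0 misses the posterior is Beta(10+k, 12), with mean (10+k)/(10+12+k).
Set (10+k)/(22+k) > 0.64 and solve: k > (0.64·22 − 10)/(1 − 0.64) = 11.333.
The smallest integer exceeding 11.333 is 12, and checking k=12: (22)/(34) = 0.6471 > 0.64.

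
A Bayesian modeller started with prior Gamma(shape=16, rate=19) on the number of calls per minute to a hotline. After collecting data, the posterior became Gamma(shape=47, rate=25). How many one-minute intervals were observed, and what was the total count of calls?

A Gamma(α, β) prior (rate parametrization) on a Poisson rate with n observations summing to S gives posterior Gamma(α+S, β+n).
Matching: Σxᵢ = 47 − 16 = 31 and n = 25 − 19 = 6.

n = 6 one-minute intervals with total 31 calls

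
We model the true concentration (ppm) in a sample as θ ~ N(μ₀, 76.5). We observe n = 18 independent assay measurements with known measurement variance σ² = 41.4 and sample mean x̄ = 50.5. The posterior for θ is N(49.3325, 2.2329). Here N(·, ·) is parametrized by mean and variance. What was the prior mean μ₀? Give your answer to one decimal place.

μ₀ = 10.5

The posterior mean is a precision-weighted average: μ_n = (τ₀μ₀ + τ_data·x̄)/(τ₀+τ_data), with τ₀=1/σ₀² and τ_data=n/σ².
Here τ₀ = 1/76.5 = 0.013072 and τ_data = 18/41.4 = 0.434783, so τ_n = 0.447855.
Rearranging for μ₀: μ₀ = (μ_n·τ_n − τ_data·x̄)/τ₀ = (49.3325·0.447855 − 0.434783·50.5) / 0.013072 = 0.137265/0.013072 ≈ 10.5.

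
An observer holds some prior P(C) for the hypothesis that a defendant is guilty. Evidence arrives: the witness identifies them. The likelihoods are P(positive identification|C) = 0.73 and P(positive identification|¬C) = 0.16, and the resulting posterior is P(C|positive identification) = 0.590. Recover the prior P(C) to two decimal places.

P(C) = 0.24

In odds form, posterior odds = prior odds × likelihood ratio, so prior odds = posterior odds ÷ LR.
Posterior odds = 0.590/(1−0.590) = 1.4390. LR = 0.73/0.16 = 4.5625.
Prior odds = 1.4390/4.5625 = 0.3154, so P(C) = 0.3154/(1+0.3154) ≈ 0.24.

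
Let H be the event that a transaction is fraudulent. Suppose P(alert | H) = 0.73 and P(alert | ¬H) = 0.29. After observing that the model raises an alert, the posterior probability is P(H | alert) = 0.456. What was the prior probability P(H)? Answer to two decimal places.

In odds form, posterior odds = prior odds × likelihood ratio, so prior odds = posterior odds ÷ LR.
Posterior odds = 0.456/(1−0.456) = 0.8382. LR = 0.73/0.29 = 2.5172.
Prior odds = 0.8382/2.5172 = 0.3330, so P(H) = 0.3330/(1+0.3330) ≈ 0.25.

P(H) = 0.25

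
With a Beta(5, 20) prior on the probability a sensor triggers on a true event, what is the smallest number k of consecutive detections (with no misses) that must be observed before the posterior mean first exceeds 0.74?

k = 52

After k detections and 0 misses the posterior is Beta(5+k, 20), with mean (5+k)/(5+20+k).
Set (5+k)/(25+k) > 0.74 and solve: k > (0.74·25 − 5)/(1 − 0.74) = 51.923.
The smallest integer exceeding 51.923 is 52.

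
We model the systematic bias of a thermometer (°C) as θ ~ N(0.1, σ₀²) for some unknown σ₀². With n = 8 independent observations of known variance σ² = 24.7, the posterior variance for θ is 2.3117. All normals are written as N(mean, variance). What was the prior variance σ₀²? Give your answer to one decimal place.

σ₀² = 9.2

For the Normal–Normal model with known σ², precisions add: τ_n = τ₀ + n/σ².
So 1/σ₀² = 1/2.3117 − 8/24.7 = 0.432582 − 0.323887 = 0.108695.
Hence σ₀² = 1/0.108695 ≈ 9.2.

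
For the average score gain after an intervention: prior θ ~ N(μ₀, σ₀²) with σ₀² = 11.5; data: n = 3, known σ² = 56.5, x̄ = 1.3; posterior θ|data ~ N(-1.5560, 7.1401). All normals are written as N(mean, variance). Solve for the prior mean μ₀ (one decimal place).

μ₀ = -3.3

The posterior mean is a precision-weighted average: μ_n = (τ₀μ₀ + τ_data·x̄)/(τ₀+τ_data), with τ₀=1/σ₀² and τ_data=n/σ².
Here τ₀ = 1/11.5 = 0.086957 and τ_data = 3/56.5 = 0.053097, so τ_n = 0.140054.
Rearranging for μ₀: μ₀ = (μ_n·τ_n − τ_data·x̄)/τ₀ = (-1.5560·0.140054 − 0.053097·1.3) / 0.086957 = -0.286950/0.086957 ≈ -3.3.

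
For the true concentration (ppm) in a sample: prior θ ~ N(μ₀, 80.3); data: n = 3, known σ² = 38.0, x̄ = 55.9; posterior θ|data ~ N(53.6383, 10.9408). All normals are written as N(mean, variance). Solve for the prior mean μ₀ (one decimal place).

With known observation variance, the Normal–Normal posterior has precision τ_n = τ₀ + n/σ² and mean μ_n = (τ₀μ₀ + (n/σ²)x̄)/τ_n.
Here τ₀ = 1/80.3 = 0.012453 and τ_data = 3/38.0 = 0.078947, so τ_n = 0.091400.
Rearranging for μ₀: μ₀ = (μ_n·τ_n − τ_data·x̄)/τ₀ = (53.6383·0.091400 − 0.078947·55.9) / 0.012453 = 0.489403/0.012453 ≈ 39.3.

μ₀ = 39.3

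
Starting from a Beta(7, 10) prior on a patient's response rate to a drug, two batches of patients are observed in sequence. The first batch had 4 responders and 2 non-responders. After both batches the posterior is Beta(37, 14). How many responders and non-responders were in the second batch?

Sequential conjugate updates are equivalent to a single update on the pooled data, so total successes = posterior α − prior α and total failures = posterior β − prior β.
Total across both batches: 37−7=30 responders, 14−10=4 non-responders.
Subtract the first batch: 30−4=26 responders and 4−2=2 non-responders.

26 responders and 2 non-responders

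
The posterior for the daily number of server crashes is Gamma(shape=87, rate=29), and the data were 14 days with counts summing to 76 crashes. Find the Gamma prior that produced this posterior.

Gamma(shape=11, rate=15)

A Gamma(α, β) prior (rate parametrization) on a Poisson rate with n observations summing to S gives posterior Gamma(α+S, β+n).
So α = 87 − 76 = 11 and β = 29 − 14 = 15.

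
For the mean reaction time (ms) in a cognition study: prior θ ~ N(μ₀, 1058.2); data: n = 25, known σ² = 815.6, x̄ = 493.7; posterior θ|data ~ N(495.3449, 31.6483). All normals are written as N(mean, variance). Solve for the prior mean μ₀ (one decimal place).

μ₀ = 548.7

With known observation variance, the Normal–Normal posterior has precision τ_n = τ₀ + n/σ² and mean μ_n = (τ₀μ₀ + (n/σ²)x̄)/τ_n.
Here τ₀ = 1/1058.2 = 0.000945 and τ_data = 25/815.6 = 0.030652, so τ_n = 0.031597.
Rearranging for μ₀: μ₀ = (μ_n·τ_n − τ_data·x̄)/τ₀ = (495.3449·0.031597 − 0.030652·493.7) / 0.000945 = 0.518520/0.000945 ≈ 548.7.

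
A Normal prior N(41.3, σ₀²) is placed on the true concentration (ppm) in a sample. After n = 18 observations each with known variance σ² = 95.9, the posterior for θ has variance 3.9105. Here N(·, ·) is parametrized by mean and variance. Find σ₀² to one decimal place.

σ₀² = 14.7

For the Normal–Normal model with known σ², precisions add: τ_n = τ₀ + n/σ².
So 1/σ₀² = 1/3.9105 − 18/95.9 = 0.255722 − 0.187696 = 0.068026.
Hence σ₀² = 1/0.068026 ≈ 14.7.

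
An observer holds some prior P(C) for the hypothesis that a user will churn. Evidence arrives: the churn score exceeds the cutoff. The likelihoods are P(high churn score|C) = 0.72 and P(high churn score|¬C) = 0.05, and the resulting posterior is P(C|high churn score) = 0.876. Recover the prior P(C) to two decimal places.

Bayes' rule in odds form gives O(C|E) = O(C)·[P(E|C)/P(E|¬C)], hence O(C) = O(C|E)/LR.
Posterior odds = 0.876/(1−0.876) = 7.0645. LR = 0.72/0.05 = 14.4000.
Prior odds = 7.0645/14.4000 = 0.4906, so P(C) = 0.4906/(1+0.4906) ≈ 0.33.

P(C) = 0.33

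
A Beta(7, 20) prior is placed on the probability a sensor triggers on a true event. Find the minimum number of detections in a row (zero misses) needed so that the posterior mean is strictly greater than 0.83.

After k detections and 0 misses the posterior is Beta(7+k, 20), with mean (7+k)/(7+20+k).
Set (7+k)/(27+k) > 0.83 and solve: k > (0.83·27 − 7)/(1 − 0.83) = 90.647.
The smallest integer exceeding 90.647 is 91.

k = 91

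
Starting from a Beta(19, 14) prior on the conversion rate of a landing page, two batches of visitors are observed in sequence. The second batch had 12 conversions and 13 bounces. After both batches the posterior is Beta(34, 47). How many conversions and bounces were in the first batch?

Because Beta–binomial updating is additive in the counts, the combined data contributed (α_post−α_prior, β_post−β_prior) successes and failures.
Total across both batches: 34−19=15 conversions, 47−14=33 bounces.
Subtract the second batch: 15−12=3 conversions and 33−13=20 bounces.

3 conversions and 20 bounces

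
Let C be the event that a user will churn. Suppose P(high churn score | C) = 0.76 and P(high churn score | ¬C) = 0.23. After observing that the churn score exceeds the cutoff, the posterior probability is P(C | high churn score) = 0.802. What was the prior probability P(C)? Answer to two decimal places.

In odds form, posterior odds = prior odds × likelihood ratio, so prior odds = posterior odds ÷ LR.
Posterior odds = 0.802/(1−0.802) = 4.0505. LR = 0.76/0.23 = 3.3043.
Prior odds = 4.0505/3.3043 = 1.2258, so P(C) = 1.2258/(1+1.2258) ≈ 0.55.

P(C) = 0.55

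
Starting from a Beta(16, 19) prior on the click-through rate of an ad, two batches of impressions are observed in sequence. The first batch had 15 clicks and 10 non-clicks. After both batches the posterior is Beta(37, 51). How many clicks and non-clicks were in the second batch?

6 clicks and 22 non-clicks

Because Beta–binomial updating is additive in the counts, the combined data contributed (α_post−α_prior, β_post−β_prior) successes and failures.
Total across both batches: 37−16=21 clicks, 51−19=32 non-clicks.
Subtract the first batch: 21−15=6 clicks and 32−10=22 non-clicks.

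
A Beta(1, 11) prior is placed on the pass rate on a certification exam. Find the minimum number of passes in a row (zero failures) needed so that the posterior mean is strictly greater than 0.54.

After k passes and 0 failures the posterior is Beta(1+k, 11), with mean (1+k)/(1+11+k).
Set (1+k)/(12+k) > 0.54 and solve: k > (0.54·12 − 1)/(1 − 0.54) = 11.913.
The smallest integer exceeding 11.913 is 12.

k = 12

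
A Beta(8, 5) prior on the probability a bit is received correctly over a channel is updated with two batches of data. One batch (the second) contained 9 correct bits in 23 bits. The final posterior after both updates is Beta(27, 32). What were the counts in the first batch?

10 correct bits and 13 errors

Because Beta–binomial updating is additive in the counts, the combined data contributed (α_post−α_prior, β_post−β_prior) successes and failures.
Total across both batches: 27−8=19 correct bits, 32−5=27 errors.
Subtract the second batch: 19−9=10 correct bits and 27−14=13 errors.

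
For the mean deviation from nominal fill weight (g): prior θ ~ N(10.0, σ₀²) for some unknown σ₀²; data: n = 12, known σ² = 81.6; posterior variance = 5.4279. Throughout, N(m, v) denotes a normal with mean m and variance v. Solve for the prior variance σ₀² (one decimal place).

σ₀² = 26.9

Posterior precision equals prior precision plus data precision: 1/σ_n² = 1/σ₀² + n/σ².
So 1/σ₀² = 1/5.4279 − 12/81.6 = 0.184233 − 0.147059 = 0.037174.
Hence σ₀² = 1/0.037174 ≈ 26.9.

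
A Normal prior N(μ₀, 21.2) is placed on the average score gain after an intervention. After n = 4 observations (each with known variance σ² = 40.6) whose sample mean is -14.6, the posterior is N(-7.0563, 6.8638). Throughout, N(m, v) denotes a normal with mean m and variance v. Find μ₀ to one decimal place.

μ₀ = 8.7

The posterior mean is a precision-weighted average: μ_n = (τ₀μ₀ + τ_data·x̄)/(τ₀+τ_data), with τ₀=1/σ₀² and τ_data=n/σ².
Here τ₀ = 1/21.2 = 0.047170 and τ_data = 4/40.6 = 0.098522, so τ_n = 0.145692.
Rearranging for μ₀: μ₀ = (μ_n·τ_n − τ_data·x̄)/τ₀ = (-7.0563·0.145692 − 0.098522·-14.6) / 0.047170 = 0.410375/0.047170 ≈ 8.7.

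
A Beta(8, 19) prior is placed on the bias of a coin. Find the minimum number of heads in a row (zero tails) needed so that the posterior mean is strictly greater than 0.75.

k = 50

After k heads and 0 tails the posterior is Beta(8+k, 19), with mean (8+k)/(8+19+k).
Set (8+k)/(27+k) > 0.75 and solve: k > (0.75·27 − 8)/(1 − 0.75) = 49.000.
The smallest integer exceeding 49.000 is 50, and checking k=50: (58)/(77) = 0.7532 > 0.75.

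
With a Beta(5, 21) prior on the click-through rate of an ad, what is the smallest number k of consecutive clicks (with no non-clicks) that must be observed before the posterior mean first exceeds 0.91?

k = 208

After k clicks and 0 non-clicks the posterior is Beta(5+k, 21), with mean (5+k)/(5+21+k).
Set (5+k)/(26+k) > 0.91 and solve: k > (0.91·26 − 5)/(1 − 0.91) = 207.333.
The smallest integer exceeding 207.333 is 208.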